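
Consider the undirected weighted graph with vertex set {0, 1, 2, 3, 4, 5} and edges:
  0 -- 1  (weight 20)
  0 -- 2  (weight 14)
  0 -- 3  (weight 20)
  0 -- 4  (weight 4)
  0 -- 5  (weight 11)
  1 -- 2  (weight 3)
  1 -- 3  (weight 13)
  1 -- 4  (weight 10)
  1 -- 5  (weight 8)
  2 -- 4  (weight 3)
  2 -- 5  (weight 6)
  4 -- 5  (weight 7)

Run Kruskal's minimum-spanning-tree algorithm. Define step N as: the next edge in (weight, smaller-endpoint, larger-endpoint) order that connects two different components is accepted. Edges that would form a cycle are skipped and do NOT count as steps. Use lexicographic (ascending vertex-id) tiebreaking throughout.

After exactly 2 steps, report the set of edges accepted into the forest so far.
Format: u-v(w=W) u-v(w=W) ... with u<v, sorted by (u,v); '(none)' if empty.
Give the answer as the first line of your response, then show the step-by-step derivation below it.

1-2(w=3) 2-4(w=3)

step 1: add edge 1-2 (w=3); MST = {1-2(w=3)}
step 2: add edge 2-4 (w=3); MST = {1-2(w=3) 2-4(w=3)}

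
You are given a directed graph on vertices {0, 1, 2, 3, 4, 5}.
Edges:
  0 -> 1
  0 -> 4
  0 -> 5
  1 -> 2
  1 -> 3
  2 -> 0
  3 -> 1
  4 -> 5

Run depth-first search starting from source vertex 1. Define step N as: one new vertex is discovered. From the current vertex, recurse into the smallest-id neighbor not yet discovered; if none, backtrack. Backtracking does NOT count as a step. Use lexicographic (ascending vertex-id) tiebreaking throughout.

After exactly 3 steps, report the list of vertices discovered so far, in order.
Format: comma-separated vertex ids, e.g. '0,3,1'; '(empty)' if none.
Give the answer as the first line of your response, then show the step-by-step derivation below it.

1,2,0

step 1: discover 1; path=1; order=1
step 2: discover 2; path=1>2; order=1,2
step 3: discover 0; path=1>2>0; order=1,2,0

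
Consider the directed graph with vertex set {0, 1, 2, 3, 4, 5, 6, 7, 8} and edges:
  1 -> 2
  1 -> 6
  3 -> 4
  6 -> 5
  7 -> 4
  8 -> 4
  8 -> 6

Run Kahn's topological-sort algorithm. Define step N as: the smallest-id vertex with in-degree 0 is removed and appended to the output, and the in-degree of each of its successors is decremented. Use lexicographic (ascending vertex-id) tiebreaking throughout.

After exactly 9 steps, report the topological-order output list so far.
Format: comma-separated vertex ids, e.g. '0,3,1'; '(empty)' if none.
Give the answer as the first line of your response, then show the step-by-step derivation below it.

0,1,2,3,7,8,4,6,5

step 1: output 0; order=[0]; indeg=(0,0,1,0,3,1,2,0,0)
step 2: output 1; order=[0,1]; indeg=(0,0,0,0,3,1,1,0,0)
step 3: output 2; order=[0,1,2]; indeg=(0,0,0,0,3,1,1,0,0)
step 4: output 3; order=[0,1,2,3]; indeg=(0,0,0,0,2,1,1,0,0)
step 5: output 7; order=[0,1,2,3,7]; indeg=(0,0,0,0,1,1,1,0,0)
step 6: output 8; order=[0,1,2,3,7,8]; indeg=(0,0,0,0,0,1,0,0,0)
step 7: output 4; order=[0,1,2,3,7,8,4]; indeg=(0,0,0,0,0,1,0,0,0)
step 8: output 6; order=[0,1,2,3,7,8,4,6]; indeg=(0,0,0,0,0,0,0,0,0)
step 9: output 5; order=[0,1,2,3,7,8,4,6,5]; indeg=(0,0,0,0,0,0,0,0,0)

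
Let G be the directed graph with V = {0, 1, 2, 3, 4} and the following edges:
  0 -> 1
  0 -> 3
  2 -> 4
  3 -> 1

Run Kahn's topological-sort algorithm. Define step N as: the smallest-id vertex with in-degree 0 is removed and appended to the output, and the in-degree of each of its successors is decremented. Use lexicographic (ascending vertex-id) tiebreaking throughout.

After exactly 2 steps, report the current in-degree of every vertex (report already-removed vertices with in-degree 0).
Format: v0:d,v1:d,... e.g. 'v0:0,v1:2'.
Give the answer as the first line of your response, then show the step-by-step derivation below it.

v0:0,v1:1,v2:0,v3:0,v4:0

step 1: output 0; order=[0]; indeg=(0,1,0,0,1)
step 2: output 2; order=[0,2]; indeg=(0,1,0,0,0)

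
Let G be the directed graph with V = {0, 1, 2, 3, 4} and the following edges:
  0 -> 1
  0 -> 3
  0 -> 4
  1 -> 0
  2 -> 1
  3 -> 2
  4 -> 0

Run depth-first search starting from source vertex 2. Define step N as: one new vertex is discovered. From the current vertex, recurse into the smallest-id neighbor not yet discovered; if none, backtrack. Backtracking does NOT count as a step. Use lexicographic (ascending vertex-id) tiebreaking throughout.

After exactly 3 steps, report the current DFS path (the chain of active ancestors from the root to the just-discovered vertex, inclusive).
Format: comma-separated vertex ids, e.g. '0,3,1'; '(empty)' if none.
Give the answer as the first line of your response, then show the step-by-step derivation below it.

2,1,0

step 1: discover 2; path=2; order=2
step 2: discover 1; path=2>1; order=2,1
step 3: discover 0; path=2>1>0; order=2,1,0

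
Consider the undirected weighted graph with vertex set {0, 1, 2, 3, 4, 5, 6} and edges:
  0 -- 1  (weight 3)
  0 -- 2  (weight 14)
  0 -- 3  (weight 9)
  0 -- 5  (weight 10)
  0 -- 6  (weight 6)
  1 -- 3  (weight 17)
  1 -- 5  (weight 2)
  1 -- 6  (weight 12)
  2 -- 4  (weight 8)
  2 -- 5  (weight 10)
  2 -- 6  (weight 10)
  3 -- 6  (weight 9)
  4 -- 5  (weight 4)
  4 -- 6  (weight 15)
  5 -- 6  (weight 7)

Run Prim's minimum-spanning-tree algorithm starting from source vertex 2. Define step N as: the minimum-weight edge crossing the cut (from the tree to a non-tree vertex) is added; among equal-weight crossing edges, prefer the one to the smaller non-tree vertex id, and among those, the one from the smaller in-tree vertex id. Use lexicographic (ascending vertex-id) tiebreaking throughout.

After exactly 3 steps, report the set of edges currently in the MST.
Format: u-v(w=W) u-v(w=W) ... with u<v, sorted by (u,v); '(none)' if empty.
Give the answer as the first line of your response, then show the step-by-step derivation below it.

1-5(w=2) 2-4(w=8) 4-5(w=4)

step 1: add edge 2-4 (w=8); MST = {2-4(w=8)}
step 2: add edge 4-5 (w=4); MST = {2-4(w=8) 4-5(w=4)}
step 3: add edge 1-5 (w=2); MST = {1-5(w=2) 2-4(w=8) 4-5(w=4)}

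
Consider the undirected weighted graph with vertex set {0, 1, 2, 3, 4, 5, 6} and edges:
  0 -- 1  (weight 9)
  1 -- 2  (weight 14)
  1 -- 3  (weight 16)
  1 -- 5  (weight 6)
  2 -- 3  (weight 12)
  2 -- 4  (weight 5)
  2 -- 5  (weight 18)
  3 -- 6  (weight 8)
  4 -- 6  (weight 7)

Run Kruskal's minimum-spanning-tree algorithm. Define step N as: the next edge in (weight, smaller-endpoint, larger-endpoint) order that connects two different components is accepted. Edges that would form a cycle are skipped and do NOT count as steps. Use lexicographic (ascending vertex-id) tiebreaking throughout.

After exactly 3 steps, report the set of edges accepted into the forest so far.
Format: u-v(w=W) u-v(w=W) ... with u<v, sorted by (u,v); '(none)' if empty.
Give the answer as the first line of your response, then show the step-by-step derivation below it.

1-5(w=6) 2-4(w=5) 4-6(w=7)

step 1: add edge 2-4 (w=5); MST = {2-4(w=5)}
step 2: add edge 1-5 (w=6); MST = {1-5(w=6) 2-4(w=5)}
step 3: add edge 4-6 (w=7); MST = {1-5(w=6) 2-4(w=5) 4-6(w=7)}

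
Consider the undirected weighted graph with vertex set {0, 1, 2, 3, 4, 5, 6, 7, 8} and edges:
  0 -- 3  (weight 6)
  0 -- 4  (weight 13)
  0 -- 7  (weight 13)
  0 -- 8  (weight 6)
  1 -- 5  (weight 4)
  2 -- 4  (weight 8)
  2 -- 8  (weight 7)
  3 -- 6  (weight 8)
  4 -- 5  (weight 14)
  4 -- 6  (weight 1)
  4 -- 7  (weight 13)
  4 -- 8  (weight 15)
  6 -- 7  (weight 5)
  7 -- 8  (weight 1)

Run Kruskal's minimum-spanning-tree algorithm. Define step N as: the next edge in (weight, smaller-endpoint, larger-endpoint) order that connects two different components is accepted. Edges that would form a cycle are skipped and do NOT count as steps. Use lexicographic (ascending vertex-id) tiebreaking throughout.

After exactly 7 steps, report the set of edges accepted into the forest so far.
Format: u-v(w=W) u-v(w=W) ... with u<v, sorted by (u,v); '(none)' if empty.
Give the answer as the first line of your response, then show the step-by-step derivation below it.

0-3(w=6) 0-8(w=6) 1-5(w=4) 2-8(w=7) 4-6(w=1) 6-7(w=5) 7-8(w=1)

step 1: add edge 4-6 (w=1); MST = {4-6(w=1)}
step 2: add edge 7-8 (w=1); MST = {4-6(w=1) 7-8(w=1)}
step 3: add edge 1-5 (w=4); MST = {1-5(w=4) 4-6(w=1) 7-8(w=1)}
step 4: add edge 6-7 (w=5); MST = {1-5(w=4) 4-6(w=1) 6-7(w=5) 7-8(w=1)}
step 5: add edge 0-3 (w=6); MST = {0-3(w=6) 1-5(w=4) 4-6(w=1) 6-7(w=5) 7-8(w=1)}
step 6: add edge 0-8 (w=6); MST = {0-3(w=6) 0-8(w=6) 1-5(w=4) 4-6(w=1) 6-7(w=5) 7-8(w=1)}
step 7: add edge 2-8 (w=7); MST = {0-3(w=6) 0-8(w=6) 1-5(w=4) 2-8(w=7) 4-6(w=1) 6-7(w=5) 7-8(w=1)}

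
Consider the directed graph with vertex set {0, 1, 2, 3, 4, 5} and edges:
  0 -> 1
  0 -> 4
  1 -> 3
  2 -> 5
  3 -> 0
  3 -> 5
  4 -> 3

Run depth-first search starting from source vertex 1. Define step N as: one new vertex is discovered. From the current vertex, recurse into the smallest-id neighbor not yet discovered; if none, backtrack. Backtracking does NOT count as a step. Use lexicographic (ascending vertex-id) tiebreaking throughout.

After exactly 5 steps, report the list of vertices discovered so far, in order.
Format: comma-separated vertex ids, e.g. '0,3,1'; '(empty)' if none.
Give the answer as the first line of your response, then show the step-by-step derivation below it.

1,3,0,4,5

step 1: discover 1; path=1; order=1
step 2: discover 3; path=1>3; order=1,3
step 3: discover 0; path=1>3>0; order=1,3,0
step 4: discover 4; path=1>3>0>4; order=1,3,0,4
step 5: discover 5; path=1>3>5; order=1,3,0,4,5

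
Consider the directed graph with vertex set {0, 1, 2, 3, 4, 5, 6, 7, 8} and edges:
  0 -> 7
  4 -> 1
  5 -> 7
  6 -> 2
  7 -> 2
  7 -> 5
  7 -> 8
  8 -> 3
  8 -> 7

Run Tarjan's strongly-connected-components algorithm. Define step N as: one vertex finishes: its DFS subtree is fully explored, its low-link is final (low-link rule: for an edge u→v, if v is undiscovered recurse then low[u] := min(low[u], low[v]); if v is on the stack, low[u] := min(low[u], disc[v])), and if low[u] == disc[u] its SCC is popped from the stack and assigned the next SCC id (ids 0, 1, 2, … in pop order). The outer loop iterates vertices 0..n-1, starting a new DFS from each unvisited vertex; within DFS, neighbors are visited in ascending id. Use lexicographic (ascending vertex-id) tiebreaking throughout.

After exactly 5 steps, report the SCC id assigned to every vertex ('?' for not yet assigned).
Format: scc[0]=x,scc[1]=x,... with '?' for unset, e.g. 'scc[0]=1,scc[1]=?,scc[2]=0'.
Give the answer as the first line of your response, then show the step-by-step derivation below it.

scc[0]=?,scc[1]=?,scc[2]=0,scc[3]=1,scc[4]=?,scc[5]=2,scc[6]=?,scc[7]=2,scc[8]=2

step 1: low=(low[0]=0,low[1]=?,low[2]=2,low[3]=?,low[4]=?,low[5]=?,low[6]=?,low[7]=1,low[8]=?); scc=(scc[0]=?,scc[1]=?,scc[2]=0,scc[3]=?,scc[4]=?,scc[5]=?,scc[6]=?,scc[7]=?,scc[8]=?)
step 2: low=(low[0]=0,low[1]=?,low[2]=2,low[3]=?,low[4]=?,low[5]=1,low[6]=?,low[7]=1,low[8]=?); scc=(scc[0]=?,scc[1]=?,scc[2]=0,scc[3]=?,scc[4]=?,scc[5]=?,scc[6]=?,scc[7]=?,scc[8]=?)
step 3: low=(low[0]=0,low[1]=?,low[2]=2,low[3]=5,low[4]=?,low[5]=1,low[6]=?,low[7]=1,low[8]=4); scc=(scc[0]=?,scc[1]=?,scc[2]=0,scc[3]=1,scc[4]=?,scc[5]=?,scc[6]=?,scc[7]=?,scc[8]=?)
step 4: low=(low[0]=0,low[1]=?,low[2]=2,low[3]=5,low[4]=?,low[5]=1,low[6]=?,low[7]=1,low[8]=1); scc=(scc[0]=?,scc[1]=?,scc[2]=0,scc[3]=1,scc[4]=?,scc[5]=?,scc[6]=?,scc[7]=?,scc[8]=?)
step 5: low=(low[0]=0,low[1]=?,low[2]=2,low[3]=5,low[4]=?,low[5]=1,low[6]=?,low[7]=1,low[8]=1); scc=(scc[0]=?,scc[1]=?,scc[2]=0,scc[3]=1,scc[4]=?,scc[5]=2,scc[6]=?,scc[7]=2,scc[8]=2)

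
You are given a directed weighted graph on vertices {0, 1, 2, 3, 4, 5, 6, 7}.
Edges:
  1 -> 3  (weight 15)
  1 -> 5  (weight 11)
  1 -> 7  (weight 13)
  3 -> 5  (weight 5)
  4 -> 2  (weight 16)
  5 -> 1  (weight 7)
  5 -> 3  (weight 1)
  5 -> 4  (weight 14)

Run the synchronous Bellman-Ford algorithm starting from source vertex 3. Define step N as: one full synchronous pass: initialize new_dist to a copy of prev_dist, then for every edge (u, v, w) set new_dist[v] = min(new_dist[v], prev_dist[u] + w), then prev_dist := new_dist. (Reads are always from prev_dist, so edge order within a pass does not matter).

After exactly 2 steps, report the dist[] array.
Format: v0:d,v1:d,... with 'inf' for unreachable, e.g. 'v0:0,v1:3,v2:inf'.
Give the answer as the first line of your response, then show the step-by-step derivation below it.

v0:inf,v1:12,v2:inf,v3:0,v4:19,v5:5,v6:inf,v7:inf

step 1: dist = v0:inf,v1:inf,v2:inf,v3:0,v4:inf,v5:5,v6:inf,v7:inf
step 2: dist = v0:inf,v1:12,v2:inf,v3:0,v4:19,v5:5,v6:inf,v7:inf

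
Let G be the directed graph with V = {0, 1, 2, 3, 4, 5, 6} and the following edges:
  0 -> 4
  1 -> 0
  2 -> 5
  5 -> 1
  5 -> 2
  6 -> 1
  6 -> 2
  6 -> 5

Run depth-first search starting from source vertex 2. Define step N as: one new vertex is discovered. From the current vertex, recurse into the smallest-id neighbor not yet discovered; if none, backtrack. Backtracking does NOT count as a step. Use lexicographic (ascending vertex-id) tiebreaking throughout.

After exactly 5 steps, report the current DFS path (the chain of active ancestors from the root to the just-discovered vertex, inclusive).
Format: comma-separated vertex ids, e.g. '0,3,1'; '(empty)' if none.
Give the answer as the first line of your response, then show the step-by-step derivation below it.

2,5,1,0,4

step 1: discover 2; path=2; order=2
step 2: discover 5; path=2>5; order=2,5
step 3: discover 1; path=2>5>1; order=2,5,1
step 4: discover 0; path=2>5>1>0; order=2,5,1,0
step 5: discover 4; path=2>5>1>0>4; order=2,5,1,0,4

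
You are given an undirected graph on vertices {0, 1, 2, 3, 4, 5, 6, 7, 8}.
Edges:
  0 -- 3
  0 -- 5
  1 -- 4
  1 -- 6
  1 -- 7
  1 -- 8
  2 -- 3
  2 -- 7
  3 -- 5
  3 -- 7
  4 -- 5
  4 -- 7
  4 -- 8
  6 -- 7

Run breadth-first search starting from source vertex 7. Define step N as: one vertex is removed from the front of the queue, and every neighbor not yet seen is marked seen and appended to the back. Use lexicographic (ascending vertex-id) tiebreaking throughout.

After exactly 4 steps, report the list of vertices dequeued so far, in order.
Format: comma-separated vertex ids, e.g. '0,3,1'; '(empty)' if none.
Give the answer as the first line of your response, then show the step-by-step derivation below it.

7,1,2,3

step 1: dequeue 7; queue=[1,2,3,4,6]; order=7
step 2: dequeue 1; queue=[2,3,4,6,8]; order=7,1
step 3: dequeue 2; queue=[3,4,6,8]; order=7,1,2
step 4: dequeue 3; queue=[4,6,8,0,5]; order=7,1,2,3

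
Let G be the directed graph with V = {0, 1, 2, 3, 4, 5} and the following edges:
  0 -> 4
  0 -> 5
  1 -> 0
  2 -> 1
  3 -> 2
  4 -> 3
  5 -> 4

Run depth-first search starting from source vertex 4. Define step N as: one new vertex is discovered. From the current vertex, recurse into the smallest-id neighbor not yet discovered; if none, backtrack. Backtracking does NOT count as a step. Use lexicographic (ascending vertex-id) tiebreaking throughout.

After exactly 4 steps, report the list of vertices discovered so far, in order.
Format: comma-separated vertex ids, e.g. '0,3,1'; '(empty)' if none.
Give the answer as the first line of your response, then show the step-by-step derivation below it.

4,3,2,1

step 1: discover 4; path=4; order=4
step 2: discover 3; path=4>3; order=4,3
step 3: discover 2; path=4>3>2; order=4,3,2
step 4: discover 1; path=4>3>2>1; order=4,3,2,1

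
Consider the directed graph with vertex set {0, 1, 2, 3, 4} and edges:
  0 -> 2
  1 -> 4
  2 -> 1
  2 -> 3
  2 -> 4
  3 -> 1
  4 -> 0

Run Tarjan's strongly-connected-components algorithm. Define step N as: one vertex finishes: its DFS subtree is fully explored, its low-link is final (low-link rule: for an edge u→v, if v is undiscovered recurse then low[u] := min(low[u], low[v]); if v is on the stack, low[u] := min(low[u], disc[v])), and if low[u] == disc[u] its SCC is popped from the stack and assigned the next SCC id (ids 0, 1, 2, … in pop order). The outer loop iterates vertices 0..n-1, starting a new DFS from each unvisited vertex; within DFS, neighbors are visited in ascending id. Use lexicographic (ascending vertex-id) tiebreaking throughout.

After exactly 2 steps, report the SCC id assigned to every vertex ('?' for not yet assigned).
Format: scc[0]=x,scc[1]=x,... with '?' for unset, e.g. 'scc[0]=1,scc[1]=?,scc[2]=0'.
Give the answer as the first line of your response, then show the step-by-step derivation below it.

scc[0]=?,scc[1]=?,scc[2]=?,scc[3]=?,scc[4]=?

step 1: low=(low[0]=0,low[1]=2,low[2]=1,low[3]=?,low[4]=0); scc=(scc[0]=?,scc[1]=?,scc[2]=?,scc[3]=?,scc[4]=?)
step 2: low=(low[0]=0,low[1]=0,low[2]=1,low[3]=?,low[4]=0); scc=(scc[0]=?,scc[1]=?,scc[2]=?,scc[3]=?,scc[4]=?)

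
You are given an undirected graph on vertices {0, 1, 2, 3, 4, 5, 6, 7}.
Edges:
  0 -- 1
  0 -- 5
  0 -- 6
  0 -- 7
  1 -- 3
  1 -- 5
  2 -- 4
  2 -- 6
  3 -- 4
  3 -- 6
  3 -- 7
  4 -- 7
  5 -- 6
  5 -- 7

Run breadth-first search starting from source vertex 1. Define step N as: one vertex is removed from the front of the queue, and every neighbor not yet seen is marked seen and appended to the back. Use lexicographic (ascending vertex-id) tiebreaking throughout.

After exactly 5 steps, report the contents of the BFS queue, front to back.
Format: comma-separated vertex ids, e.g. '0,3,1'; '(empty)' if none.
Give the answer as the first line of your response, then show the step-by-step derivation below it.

7,4,2

step 1: dequeue 1; queue=[0,3,5]; order=1
step 2: dequeue 0; queue=[3,5,6,7]; order=1,0
step 3: dequeue 3; queue=[5,6,7,4]; order=1,0,3
step 4: dequeue 5; queue=[6,7,4]; order=1,0,3,5
step 5: dequeue 6; queue=[7,4,2]; order=1,0,3,5,6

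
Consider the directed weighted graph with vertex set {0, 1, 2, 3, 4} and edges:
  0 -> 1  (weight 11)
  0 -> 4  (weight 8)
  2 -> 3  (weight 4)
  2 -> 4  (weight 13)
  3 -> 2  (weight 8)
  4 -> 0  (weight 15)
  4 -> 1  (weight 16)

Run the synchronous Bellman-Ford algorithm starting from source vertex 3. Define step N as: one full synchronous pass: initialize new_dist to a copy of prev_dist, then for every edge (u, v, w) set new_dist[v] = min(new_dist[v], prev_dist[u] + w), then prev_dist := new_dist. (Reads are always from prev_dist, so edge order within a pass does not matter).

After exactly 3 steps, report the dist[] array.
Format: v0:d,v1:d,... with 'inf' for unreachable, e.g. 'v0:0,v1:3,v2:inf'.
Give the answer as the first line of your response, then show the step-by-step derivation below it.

v0:36,v1:37,v2:8,v3:0,v4:21

step 1: dist = v0:inf,v1:inf,v2:8,v3:0,v4:inf
step 2: dist = v0:inf,v1:inf,v2:8,v3:0,v4:21
step 3: dist = v0:36,v1:37,v2:8,v3:0,v4:21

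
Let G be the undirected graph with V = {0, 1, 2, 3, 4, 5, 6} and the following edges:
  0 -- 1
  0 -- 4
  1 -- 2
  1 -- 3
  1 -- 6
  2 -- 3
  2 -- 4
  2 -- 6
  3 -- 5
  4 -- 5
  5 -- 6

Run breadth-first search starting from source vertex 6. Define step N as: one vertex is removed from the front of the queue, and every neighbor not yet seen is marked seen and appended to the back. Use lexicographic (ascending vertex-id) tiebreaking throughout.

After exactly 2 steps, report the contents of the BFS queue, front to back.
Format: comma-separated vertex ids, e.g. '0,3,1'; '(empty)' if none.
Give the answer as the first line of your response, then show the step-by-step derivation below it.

2,5,0,3

step 1: dequeue 6; queue=[1,2,5]; order=6
step 2: dequeue 1; queue=[2,5,0,3]; order=6,1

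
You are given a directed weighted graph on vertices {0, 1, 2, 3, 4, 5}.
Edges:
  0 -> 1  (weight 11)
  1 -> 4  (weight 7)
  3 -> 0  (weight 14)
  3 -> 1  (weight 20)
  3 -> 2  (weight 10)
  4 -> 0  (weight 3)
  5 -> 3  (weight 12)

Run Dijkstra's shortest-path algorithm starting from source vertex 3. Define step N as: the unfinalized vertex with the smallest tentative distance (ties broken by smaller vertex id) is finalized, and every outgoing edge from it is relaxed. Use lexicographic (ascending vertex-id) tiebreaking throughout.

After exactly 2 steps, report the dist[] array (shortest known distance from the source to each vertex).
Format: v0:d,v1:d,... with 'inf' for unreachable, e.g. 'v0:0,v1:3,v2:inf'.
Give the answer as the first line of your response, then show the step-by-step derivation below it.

v0:14,v1:20,v2:10,v3:0,v4:inf,v5:inf

step 1: dist = v0:14,v1:20,v2:10,v3:0,v4:inf,v5:inf
step 2: dist = v0:14,v1:20,v2:10,v3:0,v4:inf,v5:inf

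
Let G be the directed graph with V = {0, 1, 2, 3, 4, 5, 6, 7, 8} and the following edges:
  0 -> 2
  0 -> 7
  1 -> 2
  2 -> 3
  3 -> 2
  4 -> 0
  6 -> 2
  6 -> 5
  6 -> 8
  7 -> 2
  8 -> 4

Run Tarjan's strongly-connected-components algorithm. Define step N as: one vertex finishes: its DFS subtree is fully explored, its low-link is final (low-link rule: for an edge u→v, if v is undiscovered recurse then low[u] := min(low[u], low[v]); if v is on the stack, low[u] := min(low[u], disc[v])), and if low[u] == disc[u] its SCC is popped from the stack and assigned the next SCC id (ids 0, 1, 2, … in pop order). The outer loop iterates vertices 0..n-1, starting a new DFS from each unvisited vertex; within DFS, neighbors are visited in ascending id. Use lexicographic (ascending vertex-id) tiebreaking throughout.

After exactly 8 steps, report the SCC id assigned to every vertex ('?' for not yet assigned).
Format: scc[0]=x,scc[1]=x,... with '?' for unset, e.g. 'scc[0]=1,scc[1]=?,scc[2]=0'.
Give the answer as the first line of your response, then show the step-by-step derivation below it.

scc[0]=2,scc[1]=3,scc[2]=0,scc[3]=0,scc[4]=4,scc[5]=5,scc[6]=?,scc[7]=1,scc[8]=6

step 1: low=(low[0]=0,low[1]=?,low[2]=1,low[3]=1,low[4]=?,low[5]=?,low[6]=?,low[7]=?,low[8]=?); scc=(scc[0]=?,scc[1]=?,scc[2]=?,scc[3]=?,scc[4]=?,scc[5]=?,scc[6]=?,scc[7]=?,scc[8]=?)
step 2: low=(low[0]=0,low[1]=?,low[2]=1,low[3]=1,low[4]=?,low[5]=?,low[6]=?,low[7]=?,low[8]=?); scc=(scc[0]=?,scc[1]=?,scc[2]=0,scc[3]=0,scc[4]=?,scc[5]=?,scc[6]=?,scc[7]=?,scc[8]=?)
step 3: low=(low[0]=0,low[1]=?,low[2]=1,low[3]=1,low[4]=?,low[5]=?,low[6]=?,low[7]=3,low[8]=?); scc=(scc[0]=?,scc[1]=?,scc[2]=0,scc[3]=0,scc[4]=?,scc[5]=?,scc[6]=?,scc[7]=1,scc[8]=?)
step 4: low=(low[0]=0,low[1]=?,low[2]=1,low[3]=1,low[4]=?,low[5]=?,low[6]=?,low[7]=3,low[8]=?); scc=(scc[0]=2,scc[1]=?,scc[2]=0,scc[3]=0,scc[4]=?,scc[5]=?,scc[6]=?,scc[7]=1,scc[8]=?)
step 5: low=(low[0]=0,low[1]=4,low[2]=1,low[3]=1,low[4]=?,low[5]=?,low[6]=?,low[7]=3,low[8]=?); scc=(scc[0]=2,scc[1]=3,scc[2]=0,scc[3]=0,scc[4]=?,scc[5]=?,scc[6]=?,scc[7]=1,scc[8]=?)
step 6: low=(low[0]=0,low[1]=4,low[2]=1,low[3]=1,low[4]=5,low[5]=?,low[6]=?,low[7]=3,low[8]=?); scc=(scc[0]=2,scc[1]=3,scc[2]=0,scc[3]=0,scc[4]=4,scc[5]=?,scc[6]=?,scc[7]=1,scc[8]=?)
step 7: low=(low[0]=0,low[1]=4,low[2]=1,low[3]=1,low[4]=5,low[5]=6,low[6]=?,low[7]=3,low[8]=?); scc=(scc[0]=2,scc[1]=3,scc[2]=0,scc[3]=0,scc[4]=4,scc[5]=5,scc[6]=?,scc[7]=1,scc[8]=?)
step 8: low=(low[0]=0,low[1]=4,low[2]=1,low[3]=1,low[4]=5,low[5]=6,low[6]=7,low[7]=3,low[8]=8); scc=(scc[0]=2,scc[1]=3,scc[2]=0,scc[3]=0,scc[4]=4,scc[5]=5,scc[6]=?,scc[7]=1,scc[8]=6)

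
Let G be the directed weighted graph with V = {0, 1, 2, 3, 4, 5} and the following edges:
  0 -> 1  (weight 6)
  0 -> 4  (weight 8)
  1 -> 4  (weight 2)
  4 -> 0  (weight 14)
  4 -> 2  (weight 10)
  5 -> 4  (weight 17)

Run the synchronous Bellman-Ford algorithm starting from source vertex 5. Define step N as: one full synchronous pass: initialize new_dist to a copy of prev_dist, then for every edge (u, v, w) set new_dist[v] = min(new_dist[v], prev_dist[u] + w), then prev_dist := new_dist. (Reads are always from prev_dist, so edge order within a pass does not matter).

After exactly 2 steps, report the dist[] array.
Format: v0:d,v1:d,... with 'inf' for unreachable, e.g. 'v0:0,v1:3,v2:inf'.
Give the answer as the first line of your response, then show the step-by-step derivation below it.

v0:31,v1:inf,v2:27,v3:inf,v4:17,v5:0

step 1: dist = v0:inf,v1:inf,v2:inf,v3:inf,v4:17,v5:0
step 2: dist = v0:31,v1:inf,v2:27,v3:inf,v4:17,v5:0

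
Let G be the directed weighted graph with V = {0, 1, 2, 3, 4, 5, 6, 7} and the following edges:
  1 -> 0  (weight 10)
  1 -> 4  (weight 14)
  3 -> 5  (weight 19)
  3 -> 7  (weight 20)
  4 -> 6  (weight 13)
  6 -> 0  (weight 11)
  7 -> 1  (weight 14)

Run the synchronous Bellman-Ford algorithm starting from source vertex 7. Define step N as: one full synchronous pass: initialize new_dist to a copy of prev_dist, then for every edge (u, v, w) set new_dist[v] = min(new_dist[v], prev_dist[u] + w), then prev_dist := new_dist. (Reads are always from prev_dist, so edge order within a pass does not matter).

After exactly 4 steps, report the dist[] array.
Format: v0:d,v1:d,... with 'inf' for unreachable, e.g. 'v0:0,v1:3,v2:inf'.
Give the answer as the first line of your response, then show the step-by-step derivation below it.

v0:24,v1:14,v2:inf,v3:inf,v4:28,v5:inf,v6:41,v7:0

step 1: dist = v0:inf,v1:14,v2:inf,v3:inf,v4:inf,v5:inf,v6:inf,v7:0
step 2: dist = v0:24,v1:14,v2:inf,v3:inf,v4:28,v5:inf,v6:inf,v7:0
step 3: dist = v0:24,v1:14,v2:inf,v3:inf,v4:28,v5:inf,v6:41,v7:0
step 4: dist = v0:24,v1:14,v2:inf,v3:inf,v4:28,v5:inf,v6:41,v7:0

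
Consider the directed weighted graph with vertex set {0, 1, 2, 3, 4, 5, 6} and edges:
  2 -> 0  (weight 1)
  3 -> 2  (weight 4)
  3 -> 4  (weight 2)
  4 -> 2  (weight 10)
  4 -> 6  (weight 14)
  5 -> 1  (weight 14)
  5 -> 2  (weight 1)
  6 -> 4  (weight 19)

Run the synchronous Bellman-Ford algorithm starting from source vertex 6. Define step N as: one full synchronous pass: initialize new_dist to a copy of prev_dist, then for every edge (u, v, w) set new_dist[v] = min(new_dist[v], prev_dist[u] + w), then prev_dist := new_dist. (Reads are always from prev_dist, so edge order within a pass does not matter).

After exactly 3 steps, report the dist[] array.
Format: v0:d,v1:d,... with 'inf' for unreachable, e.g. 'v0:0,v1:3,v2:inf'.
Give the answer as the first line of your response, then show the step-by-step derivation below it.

v0:30,v1:inf,v2:29,v3:inf,v4:19,v5:inf,v6:0

step 1: dist = v0:inf,v1:inf,v2:inf,v3:inf,v4:19,v5:inf,v6:0
step 2: dist = v0:inf,v1:inf,v2:29,v3:inf,v4:19,v5:inf,v6:0
step 3: dist = v0:30,v1:inf,v2:29,v3:inf,v4:19,v5:inf,v6:0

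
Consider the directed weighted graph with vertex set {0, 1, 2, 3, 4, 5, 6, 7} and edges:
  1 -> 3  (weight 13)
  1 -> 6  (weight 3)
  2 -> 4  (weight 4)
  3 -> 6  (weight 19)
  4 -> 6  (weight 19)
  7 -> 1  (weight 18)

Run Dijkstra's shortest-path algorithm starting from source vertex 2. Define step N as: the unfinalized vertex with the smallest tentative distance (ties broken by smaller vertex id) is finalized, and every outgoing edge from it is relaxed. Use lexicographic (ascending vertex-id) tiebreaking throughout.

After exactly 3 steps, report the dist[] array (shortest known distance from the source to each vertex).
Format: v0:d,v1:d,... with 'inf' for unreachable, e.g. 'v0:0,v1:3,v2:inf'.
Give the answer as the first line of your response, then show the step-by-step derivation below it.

v0:inf,v1:inf,v2:0,v3:inf,v4:4,v5:inf,v6:23,v7:inf

step 1: dist = v0:inf,v1:inf,v2:0,v3:inf,v4:4,v5:inf,v6:inf,v7:inf
step 2: dist = v0:inf,v1:inf,v2:0,v3:inf,v4:4,v5:inf,v6:23,v7:inf
step 3: dist = v0:inf,v1:inf,v2:0,v3:inf,v4:4,v5:inf,v6:23,v7:inf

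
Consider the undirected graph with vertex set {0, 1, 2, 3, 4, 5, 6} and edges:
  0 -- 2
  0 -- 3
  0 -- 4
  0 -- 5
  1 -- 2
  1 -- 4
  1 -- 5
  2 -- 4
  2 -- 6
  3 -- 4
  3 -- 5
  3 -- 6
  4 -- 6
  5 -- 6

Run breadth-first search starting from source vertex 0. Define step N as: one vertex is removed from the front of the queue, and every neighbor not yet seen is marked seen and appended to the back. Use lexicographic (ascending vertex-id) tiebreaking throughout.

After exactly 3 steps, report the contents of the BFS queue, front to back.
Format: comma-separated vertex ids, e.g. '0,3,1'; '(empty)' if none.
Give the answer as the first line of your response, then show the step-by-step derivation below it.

4,5,1,6

step 1: dequeue 0; queue=[2,3,4,5]; order=0
step 2: dequeue 2; queue=[3,4,5,1,6]; order=0,2
step 3: dequeue 3; queue=[4,5,1,6]; order=0,2,3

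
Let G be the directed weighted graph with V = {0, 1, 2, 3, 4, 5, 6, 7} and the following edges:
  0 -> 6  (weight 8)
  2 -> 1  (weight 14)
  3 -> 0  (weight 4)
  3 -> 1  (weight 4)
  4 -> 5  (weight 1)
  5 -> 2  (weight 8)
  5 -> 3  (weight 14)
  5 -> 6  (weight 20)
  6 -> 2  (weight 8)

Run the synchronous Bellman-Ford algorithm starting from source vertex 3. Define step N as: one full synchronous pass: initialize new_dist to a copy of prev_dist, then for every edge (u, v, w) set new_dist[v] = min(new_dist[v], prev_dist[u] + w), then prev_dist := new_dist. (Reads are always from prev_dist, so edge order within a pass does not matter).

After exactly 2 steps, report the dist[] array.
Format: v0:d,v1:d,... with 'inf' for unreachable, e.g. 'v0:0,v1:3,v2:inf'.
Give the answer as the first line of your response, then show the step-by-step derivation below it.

v0:4,v1:4,v2:inf,v3:0,v4:inf,v5:inf,v6:12,v7:inf

step 1: dist = v0:4,v1:4,v2:inf,v3:0,v4:inf,v5:inf,v6:inf,v7:inf
step 2: dist = v0:4,v1:4,v2:inf,v3:0,v4:inf,v5:inf,v6:12,v7:inf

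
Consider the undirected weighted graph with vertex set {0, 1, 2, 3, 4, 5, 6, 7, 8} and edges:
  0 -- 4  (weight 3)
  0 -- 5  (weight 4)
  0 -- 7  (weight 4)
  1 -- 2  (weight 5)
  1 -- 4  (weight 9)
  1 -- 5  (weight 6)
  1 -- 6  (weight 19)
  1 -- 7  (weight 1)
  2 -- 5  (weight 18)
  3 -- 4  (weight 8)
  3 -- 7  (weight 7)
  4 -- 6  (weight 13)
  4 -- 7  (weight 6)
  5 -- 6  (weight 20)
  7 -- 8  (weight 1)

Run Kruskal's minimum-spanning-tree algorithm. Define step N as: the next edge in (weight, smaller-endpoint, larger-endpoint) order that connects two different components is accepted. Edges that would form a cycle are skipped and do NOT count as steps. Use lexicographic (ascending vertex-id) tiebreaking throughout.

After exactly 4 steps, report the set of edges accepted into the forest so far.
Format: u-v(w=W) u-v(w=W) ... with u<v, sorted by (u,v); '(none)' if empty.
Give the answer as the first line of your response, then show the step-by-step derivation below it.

0-4(w=3) 0-5(w=4) 1-7(w=1) 7-8(w=1)

step 1: add edge 1-7 (w=1); MST = {1-7(w=1)}
step 2: add edge 7-8 (w=1); MST = {1-7(w=1) 7-8(w=1)}
step 3: add edge 0-4 (w=3); MST = {0-4(w=3) 1-7(w=1) 7-8(w=1)}
step 4: add edge 0-5 (w=4); MST = {0-4(w=3) 0-5(w=4) 1-7(w=1) 7-8(w=1)}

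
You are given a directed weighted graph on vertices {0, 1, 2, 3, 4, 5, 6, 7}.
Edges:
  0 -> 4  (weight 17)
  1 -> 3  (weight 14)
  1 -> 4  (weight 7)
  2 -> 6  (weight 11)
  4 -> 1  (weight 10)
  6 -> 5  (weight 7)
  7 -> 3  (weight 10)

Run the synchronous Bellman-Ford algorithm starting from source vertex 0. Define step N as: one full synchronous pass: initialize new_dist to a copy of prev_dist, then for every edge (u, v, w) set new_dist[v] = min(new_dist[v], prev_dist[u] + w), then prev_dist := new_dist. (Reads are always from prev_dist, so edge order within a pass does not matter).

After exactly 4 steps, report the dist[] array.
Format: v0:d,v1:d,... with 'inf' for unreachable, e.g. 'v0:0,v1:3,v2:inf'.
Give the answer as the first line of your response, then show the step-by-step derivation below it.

v0:0,v1:27,v2:inf,v3:41,v4:17,v5:inf,v6:inf,v7:inf

step 1: dist = v0:0,v1:inf,v2:inf,v3:inf,v4:17,v5:inf,v6:inf,v7:inf
step 2: dist = v0:0,v1:27,v2:inf,v3:inf,v4:17,v5:inf,v6:inf,v7:inf
step 3: dist = v0:0,v1:27,v2:inf,v3:41,v4:17,v5:inf,v6:inf,v7:inf
step 4: dist = v0:0,v1:27,v2:inf,v3:41,v4:17,v5:inf,v6:inf,v7:inf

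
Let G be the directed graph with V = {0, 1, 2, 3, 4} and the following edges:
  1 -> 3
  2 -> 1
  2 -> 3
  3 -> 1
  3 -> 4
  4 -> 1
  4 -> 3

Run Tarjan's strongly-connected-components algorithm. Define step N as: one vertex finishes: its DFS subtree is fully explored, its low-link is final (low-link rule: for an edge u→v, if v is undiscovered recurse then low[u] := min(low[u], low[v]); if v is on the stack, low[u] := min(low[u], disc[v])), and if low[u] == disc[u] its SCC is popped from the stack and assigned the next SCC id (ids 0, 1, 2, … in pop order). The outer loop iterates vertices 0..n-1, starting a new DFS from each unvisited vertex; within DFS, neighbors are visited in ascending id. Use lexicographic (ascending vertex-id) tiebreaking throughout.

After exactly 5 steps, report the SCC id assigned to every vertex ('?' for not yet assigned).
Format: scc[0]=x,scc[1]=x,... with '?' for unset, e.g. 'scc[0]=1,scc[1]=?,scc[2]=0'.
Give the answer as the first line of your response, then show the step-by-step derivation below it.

scc[0]=0,scc[1]=1,scc[2]=2,scc[3]=1,scc[4]=1

step 1: low=(low[0]=0,low[1]=?,low[2]=?,low[3]=?,low[4]=?); scc=(scc[0]=0,scc[1]=?,scc[2]=?,scc[3]=?,scc[4]=?)
step 2: low=(low[0]=0,low[1]=1,low[2]=?,low[3]=1,low[4]=1); scc=(scc[0]=0,scc[1]=?,scc[2]=?,scc[3]=?,scc[4]=?)
step 3: low=(low[0]=0,low[1]=1,low[2]=?,low[3]=1,low[4]=1); scc=(scc[0]=0,scc[1]=?,scc[2]=?,scc[3]=?,scc[4]=?)
step 4: low=(low[0]=0,low[1]=1,low[2]=?,low[3]=1,low[4]=1); scc=(scc[0]=0,scc[1]=1,scc[2]=?,scc[3]=1,scc[4]=1)
step 5: low=(low[0]=0,low[1]=1,low[2]=4,low[3]=1,low[4]=1); scc=(scc[0]=0,scc[1]=1,scc[2]=2,scc[3]=1,scc[4]=1)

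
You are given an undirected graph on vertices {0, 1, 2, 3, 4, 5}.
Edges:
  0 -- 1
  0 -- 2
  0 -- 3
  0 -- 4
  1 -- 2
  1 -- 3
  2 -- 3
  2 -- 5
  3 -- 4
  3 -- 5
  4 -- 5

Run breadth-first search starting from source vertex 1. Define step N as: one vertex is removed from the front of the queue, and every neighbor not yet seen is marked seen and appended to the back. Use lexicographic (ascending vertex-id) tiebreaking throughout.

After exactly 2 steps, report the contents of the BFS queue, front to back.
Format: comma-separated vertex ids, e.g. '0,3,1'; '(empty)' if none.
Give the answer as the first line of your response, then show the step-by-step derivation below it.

2,3,4

step 1: dequeue 1; queue=[0,2,3]; order=1
step 2: dequeue 0; queue=[2,3,4]; order=1,0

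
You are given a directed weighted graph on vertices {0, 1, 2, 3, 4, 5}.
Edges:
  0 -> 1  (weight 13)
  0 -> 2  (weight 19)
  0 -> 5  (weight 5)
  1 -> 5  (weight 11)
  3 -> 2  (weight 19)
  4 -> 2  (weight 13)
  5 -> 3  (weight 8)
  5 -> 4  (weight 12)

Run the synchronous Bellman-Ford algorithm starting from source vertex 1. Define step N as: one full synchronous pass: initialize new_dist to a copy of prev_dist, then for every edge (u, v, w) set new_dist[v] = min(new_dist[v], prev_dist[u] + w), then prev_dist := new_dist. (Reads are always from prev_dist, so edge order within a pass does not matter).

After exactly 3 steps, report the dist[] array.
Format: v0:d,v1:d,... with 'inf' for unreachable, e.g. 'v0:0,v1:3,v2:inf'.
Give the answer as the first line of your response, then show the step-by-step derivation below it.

v0:inf,v1:0,v2:36,v3:19,v4:23,v5:11

step 1: dist = v0:inf,v1:0,v2:inf,v3:inf,v4:inf,v5:11
step 2: dist = v0:inf,v1:0,v2:inf,v3:19,v4:23,v5:11
step 3: dist = v0:inf,v1:0,v2:36,v3:19,v4:23,v5:11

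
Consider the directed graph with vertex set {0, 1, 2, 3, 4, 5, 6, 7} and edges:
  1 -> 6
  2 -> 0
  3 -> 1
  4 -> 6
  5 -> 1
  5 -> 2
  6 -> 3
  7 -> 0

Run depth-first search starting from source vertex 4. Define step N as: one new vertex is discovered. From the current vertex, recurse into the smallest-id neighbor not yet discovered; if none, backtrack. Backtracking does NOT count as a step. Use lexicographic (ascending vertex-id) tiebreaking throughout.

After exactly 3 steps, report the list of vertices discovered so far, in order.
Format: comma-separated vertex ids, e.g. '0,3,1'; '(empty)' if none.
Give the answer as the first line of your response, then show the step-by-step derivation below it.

4,6,3

step 1: discover 4; path=4; order=4
step 2: discover 6; path=4>6; order=4,6
step 3: discover 3; path=4>6>3; order=4,6,3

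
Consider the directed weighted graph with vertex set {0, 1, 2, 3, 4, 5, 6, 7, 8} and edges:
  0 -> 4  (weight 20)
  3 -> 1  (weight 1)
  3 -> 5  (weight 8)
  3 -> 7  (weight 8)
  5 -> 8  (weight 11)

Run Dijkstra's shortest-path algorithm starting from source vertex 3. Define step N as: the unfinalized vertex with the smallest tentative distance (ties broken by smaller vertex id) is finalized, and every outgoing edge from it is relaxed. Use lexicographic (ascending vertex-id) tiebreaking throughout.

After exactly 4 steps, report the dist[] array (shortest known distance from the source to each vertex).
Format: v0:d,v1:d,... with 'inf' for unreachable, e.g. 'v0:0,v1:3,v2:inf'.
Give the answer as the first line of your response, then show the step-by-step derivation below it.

v0:inf,v1:1,v2:inf,v3:0,v4:inf,v5:8,v6:inf,v7:8,v8:19

step 1: dist = v0:inf,v1:1,v2:inf,v3:0,v4:inf,v5:8,v6:inf,v7:8,v8:inf
step 2: dist = v0:inf,v1:1,v2:inf,v3:0,v4:inf,v5:8,v6:inf,v7:8,v8:inf
step 3: dist = v0:inf,v1:1,v2:inf,v3:0,v4:inf,v5:8,v6:inf,v7:8,v8:19
step 4: dist = v0:inf,v1:1,v2:inf,v3:0,v4:inf,v5:8,v6:inf,v7:8,v8:19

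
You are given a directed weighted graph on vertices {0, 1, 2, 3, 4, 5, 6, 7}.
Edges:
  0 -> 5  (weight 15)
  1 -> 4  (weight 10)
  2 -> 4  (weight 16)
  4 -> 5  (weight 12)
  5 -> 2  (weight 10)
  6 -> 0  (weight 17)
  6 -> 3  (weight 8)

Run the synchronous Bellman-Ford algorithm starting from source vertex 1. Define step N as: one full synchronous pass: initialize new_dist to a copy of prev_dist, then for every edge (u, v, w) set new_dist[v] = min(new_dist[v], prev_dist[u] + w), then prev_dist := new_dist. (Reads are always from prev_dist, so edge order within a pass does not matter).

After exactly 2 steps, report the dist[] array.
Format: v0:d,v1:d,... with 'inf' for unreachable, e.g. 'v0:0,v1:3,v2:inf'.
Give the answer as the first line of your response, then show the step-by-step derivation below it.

v0:inf,v1:0,v2:inf,v3:inf,v4:10,v5:22,v6:inf,v7:inf

step 1: dist = v0:inf,v1:0,v2:inf,v3:inf,v4:10,v5:inf,v6:inf,v7:inf
step 2: dist = v0:inf,v1:0,v2:inf,v3:inf,v4:10,v5:22,v6:inf,v7:inf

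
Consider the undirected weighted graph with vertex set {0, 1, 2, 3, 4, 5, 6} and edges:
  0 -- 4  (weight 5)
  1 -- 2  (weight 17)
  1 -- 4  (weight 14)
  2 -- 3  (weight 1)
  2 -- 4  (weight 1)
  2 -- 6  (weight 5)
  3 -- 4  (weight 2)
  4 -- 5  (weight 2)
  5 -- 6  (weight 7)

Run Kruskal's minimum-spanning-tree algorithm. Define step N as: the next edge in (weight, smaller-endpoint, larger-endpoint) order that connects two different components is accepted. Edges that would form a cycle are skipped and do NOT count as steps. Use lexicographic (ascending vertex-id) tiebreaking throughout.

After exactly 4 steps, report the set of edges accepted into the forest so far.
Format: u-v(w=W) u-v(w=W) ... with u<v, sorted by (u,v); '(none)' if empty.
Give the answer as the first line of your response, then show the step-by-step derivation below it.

0-4(w=5) 2-3(w=1) 2-4(w=1) 4-5(w=2)

step 1: add edge 2-3 (w=1); MST = {2-3(w=1)}
step 2: add edge 2-4 (w=1); MST = {2-3(w=1) 2-4(w=1)}
step 3: add edge 4-5 (w=2); MST = {2-3(w=1) 2-4(w=1) 4-5(w=2)}
step 4: add edge 0-4 (w=5); MST = {0-4(w=5) 2-3(w=1) 2-4(w=1) 4-5(w=2)}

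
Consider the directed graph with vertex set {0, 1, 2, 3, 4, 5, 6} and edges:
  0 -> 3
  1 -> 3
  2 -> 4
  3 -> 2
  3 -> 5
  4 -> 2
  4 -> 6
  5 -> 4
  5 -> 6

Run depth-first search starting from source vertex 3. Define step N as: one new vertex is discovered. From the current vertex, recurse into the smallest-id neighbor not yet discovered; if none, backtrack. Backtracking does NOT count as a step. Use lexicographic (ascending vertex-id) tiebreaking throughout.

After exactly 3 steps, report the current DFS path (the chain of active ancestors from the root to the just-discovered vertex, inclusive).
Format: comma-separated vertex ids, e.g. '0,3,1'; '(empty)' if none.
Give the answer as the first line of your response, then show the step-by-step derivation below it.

3,2,4

step 1: discover 3; path=3; order=3
step 2: discover 2; path=3>2; order=3,2
step 3: discover 4; path=3>2>4; order=3,2,4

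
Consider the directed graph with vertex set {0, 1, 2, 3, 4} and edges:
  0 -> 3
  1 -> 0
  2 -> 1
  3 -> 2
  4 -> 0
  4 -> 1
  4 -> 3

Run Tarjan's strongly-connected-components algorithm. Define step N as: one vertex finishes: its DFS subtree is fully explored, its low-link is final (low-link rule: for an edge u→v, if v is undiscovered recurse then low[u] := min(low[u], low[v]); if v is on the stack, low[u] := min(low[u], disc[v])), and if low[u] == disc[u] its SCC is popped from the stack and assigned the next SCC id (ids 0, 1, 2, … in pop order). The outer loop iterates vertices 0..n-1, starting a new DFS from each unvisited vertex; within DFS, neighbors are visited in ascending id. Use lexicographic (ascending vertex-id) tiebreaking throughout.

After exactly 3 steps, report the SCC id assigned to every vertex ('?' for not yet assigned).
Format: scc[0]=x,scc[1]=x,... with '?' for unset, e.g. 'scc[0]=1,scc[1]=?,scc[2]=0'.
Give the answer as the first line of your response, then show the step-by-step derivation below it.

scc[0]=?,scc[1]=?,scc[2]=?,scc[3]=?,scc[4]=?

step 1: low=(low[0]=0,low[1]=0,low[2]=2,low[3]=1,low[4]=?); scc=(scc[0]=?,scc[1]=?,scc[2]=?,scc[3]=?,scc[4]=?)
step 2: low=(low[0]=0,low[1]=0,low[2]=0,low[3]=1,low[4]=?); scc=(scc[0]=?,scc[1]=?,scc[2]=?,scc[3]=?,scc[4]=?)
step 3: low=(low[0]=0,low[1]=0,low[2]=0,low[3]=0,low[4]=?); scc=(scc[0]=?,scc[1]=?,scc[2]=?,scc[3]=?,scc[4]=?)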